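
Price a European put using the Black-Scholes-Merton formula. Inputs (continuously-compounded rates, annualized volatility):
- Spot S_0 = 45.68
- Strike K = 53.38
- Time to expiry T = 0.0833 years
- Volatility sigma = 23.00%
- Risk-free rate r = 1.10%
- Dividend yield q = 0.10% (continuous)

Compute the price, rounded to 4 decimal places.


d1 = (ln(S/K) + (r - q + 0.5*sigma^2) * T) / (sigma * sqrt(T)) = -2.30091429
d2 = d1 - sigma * sqrt(T) = -2.36729629
exp(-rT) = 0.99908412; exp(-qT) = 0.99991670
P = K * exp(-rT) * N(-d2) - S_0 * exp(-qT) * N(-d1)
N(-d1) = 0.98930176; N(-d2) = 0.99104071
P = 53.3800 * 0.99908412 * 0.99104071 - 45.6800 * 0.99991670 * 0.98930176 = 7.6658

Answer: Price = 7.6658


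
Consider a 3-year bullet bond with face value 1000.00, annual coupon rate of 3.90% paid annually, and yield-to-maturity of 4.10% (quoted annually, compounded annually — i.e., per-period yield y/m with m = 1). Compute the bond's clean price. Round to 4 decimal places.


Coupon per period c = face * coupon_rate / m = 39.000000
Periods per year m = 1; per-period yield y/m = 0.041000
Number of cashflows N = 3
Cashflows (t years, CF_t, discount factor 1/(1+y/m)^(m*t), PV):
  t = 1.0000: CF_t = 39.000000, DF = 0.960615, PV = 37.463977
  t = 2.0000: CF_t = 39.000000, DF = 0.922781, PV = 35.988450
  t = 3.0000: CF_t = 1039.000000, DF = 0.886437, PV = 921.007908
Price P = sum_t PV_t = 994.460335

Answer: Price = 994.4603


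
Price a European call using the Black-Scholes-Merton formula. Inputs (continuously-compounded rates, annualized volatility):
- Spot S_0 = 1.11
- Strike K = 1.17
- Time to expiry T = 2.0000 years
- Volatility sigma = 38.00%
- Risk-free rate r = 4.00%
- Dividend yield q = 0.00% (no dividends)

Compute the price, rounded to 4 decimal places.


Answer: Price = 0.2472

Derivation:
d1 = (ln(S/K) + (r - q + 0.5*sigma^2) * T) / (sigma * sqrt(T)) = 0.31960532
d2 = d1 - sigma * sqrt(T) = -0.21779584
exp(-rT) = 0.92311635; exp(-qT) = 1.00000000
C = S_0 * exp(-qT) * N(d1) - K * exp(-rT) * N(d2)
N(d1) = 0.62536623; N(d2) = 0.41379409
C = 1.1100 * 1.00000000 * 0.62536623 - 1.1700 * 0.92311635 * 0.41379409 = 0.2472


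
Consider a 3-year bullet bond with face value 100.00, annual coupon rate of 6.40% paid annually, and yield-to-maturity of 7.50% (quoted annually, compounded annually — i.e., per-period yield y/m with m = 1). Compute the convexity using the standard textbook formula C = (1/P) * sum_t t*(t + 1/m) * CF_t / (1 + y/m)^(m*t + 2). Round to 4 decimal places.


Answer: Convexity = 9.5576

Derivation:
Coupon per period c = face * coupon_rate / m = 6.400000
Periods per year m = 1; per-period yield y/m = 0.075000
Number of cashflows N = 3
Cashflows (t years, CF_t, discount factor 1/(1+y/m)^(m*t), PV):
  t = 1.0000: CF_t = 6.400000, DF = 0.930233, PV = 5.953488
  t = 2.0000: CF_t = 6.400000, DF = 0.865333, PV = 5.538129
  t = 3.0000: CF_t = 106.400000, DF = 0.804961, PV = 85.647805
Price P = sum_t PV_t = 97.139422
Convexity numerator sum_t t*(t + 1/m) * CF_t / (1+y/m)^(m*t + 2):
  t = 1.0000: term = 10.303495
  t = 2.0000: term = 28.753940
  t = 3.0000: term = 889.366062
Convexity = (1/P) * sum = 928.423497 / 97.139422 = 9.557639


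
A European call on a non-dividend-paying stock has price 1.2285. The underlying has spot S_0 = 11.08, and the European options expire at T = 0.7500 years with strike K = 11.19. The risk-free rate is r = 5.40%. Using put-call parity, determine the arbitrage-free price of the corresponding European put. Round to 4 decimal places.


Answer: Put price = 0.8944

Derivation:
Put-call parity: C - P = S_0 * exp(-qT) - K * exp(-rT).
S_0 * exp(-qT) = 11.0800 * 1.00000000 = 11.08000000
K * exp(-rT) = 11.1900 * 0.96030916 = 10.74585955
P = C - S*exp(-qT) + K*exp(-rT)
P = 1.2285 - 11.08000000 + 10.74585955 = 0.8944


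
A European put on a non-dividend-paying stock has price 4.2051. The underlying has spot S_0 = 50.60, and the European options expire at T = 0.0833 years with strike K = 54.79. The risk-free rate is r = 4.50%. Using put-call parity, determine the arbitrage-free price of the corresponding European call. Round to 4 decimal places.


Answer: Call price = 0.2201

Derivation:
Put-call parity: C - P = S_0 * exp(-qT) - K * exp(-rT).
S_0 * exp(-qT) = 50.6000 * 1.00000000 = 50.60000000
K * exp(-rT) = 54.7900 * 0.99625852 = 54.58500414
C = P + S*exp(-qT) - K*exp(-rT)
C = 4.2051 + 50.60000000 - 54.58500414 = 0.2201


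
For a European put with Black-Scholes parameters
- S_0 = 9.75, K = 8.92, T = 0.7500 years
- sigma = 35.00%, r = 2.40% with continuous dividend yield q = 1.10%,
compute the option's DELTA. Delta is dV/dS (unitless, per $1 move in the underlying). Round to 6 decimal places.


Answer: Delta = -0.313991

Derivation:
d1 = 0.4772503960; d2 = 0.1741415047
phi(d1) = 0.3560007279; exp(-qT) = 0.9917839379; exp(-rT) = 0.9821610324
N(-d1) = 0.3165919143
Delta = -exp(-qT) * N(-d1) = -0.9917839379 * 0.3165919143 = -0.313991


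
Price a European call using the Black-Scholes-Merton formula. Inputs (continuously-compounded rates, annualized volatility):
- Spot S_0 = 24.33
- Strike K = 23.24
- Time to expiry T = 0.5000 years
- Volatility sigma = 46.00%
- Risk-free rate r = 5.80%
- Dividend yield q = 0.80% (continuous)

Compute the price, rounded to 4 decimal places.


Answer: Price = 3.9230

Derivation:
d1 = (ln(S/K) + (r - q + 0.5*sigma^2) * T) / (sigma * sqrt(T)) = 0.38040877
d2 = d1 - sigma * sqrt(T) = 0.05513965
exp(-rT) = 0.97141646; exp(-qT) = 0.99600799
C = S_0 * exp(-qT) * N(d1) - K * exp(-rT) * N(d2)
N(d1) = 0.64817900; N(d2) = 0.52198640
C = 24.3300 * 0.99600799 * 0.64817900 - 23.2400 * 0.97141646 * 0.52198640 = 3.9230


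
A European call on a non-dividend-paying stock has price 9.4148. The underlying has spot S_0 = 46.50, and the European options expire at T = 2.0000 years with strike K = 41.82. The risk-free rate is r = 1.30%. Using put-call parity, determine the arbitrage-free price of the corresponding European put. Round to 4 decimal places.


Put-call parity: C - P = S_0 * exp(-qT) - K * exp(-rT).
S_0 * exp(-qT) = 46.5000 * 1.00000000 = 46.50000000
K * exp(-rT) = 41.8200 * 0.97433509 = 40.74669345
P = C - S*exp(-qT) + K*exp(-rT)
P = 9.4148 - 46.50000000 + 40.74669345 = 3.6615

Answer: Put price = 3.6615


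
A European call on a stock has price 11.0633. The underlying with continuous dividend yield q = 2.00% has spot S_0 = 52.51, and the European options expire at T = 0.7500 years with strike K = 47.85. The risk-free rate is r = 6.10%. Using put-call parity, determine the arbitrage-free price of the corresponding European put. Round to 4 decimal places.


Answer: Put price = 5.0453

Derivation:
Put-call parity: C - P = S_0 * exp(-qT) - K * exp(-rT).
S_0 * exp(-qT) = 52.5100 * 0.98511194 = 51.72822795
K * exp(-rT) = 47.8500 * 0.95528075 = 45.71018401
P = C - S*exp(-qT) + K*exp(-rT)
P = 11.0633 - 51.72822795 + 45.71018401 = 5.0453


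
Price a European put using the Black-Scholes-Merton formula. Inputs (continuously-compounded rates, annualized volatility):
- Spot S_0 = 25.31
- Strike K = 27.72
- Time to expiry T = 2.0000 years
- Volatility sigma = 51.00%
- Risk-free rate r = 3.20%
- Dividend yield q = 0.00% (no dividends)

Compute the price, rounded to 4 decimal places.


d1 = (ln(S/K) + (r - q + 0.5*sigma^2) * T) / (sigma * sqrt(T)) = 0.32325234
d2 = d1 - sigma * sqrt(T) = -0.39799658
exp(-rT) = 0.93800500; exp(-qT) = 1.00000000
P = K * exp(-rT) * N(-d2) - S_0 * exp(-qT) * N(-d1)
N(-d1) = 0.37325207; N(-d2) = 0.65468365
P = 27.7200 * 0.93800500 * 0.65468365 - 25.3100 * 1.00000000 * 0.37325207 = 7.5757

Answer: Price = 7.5757


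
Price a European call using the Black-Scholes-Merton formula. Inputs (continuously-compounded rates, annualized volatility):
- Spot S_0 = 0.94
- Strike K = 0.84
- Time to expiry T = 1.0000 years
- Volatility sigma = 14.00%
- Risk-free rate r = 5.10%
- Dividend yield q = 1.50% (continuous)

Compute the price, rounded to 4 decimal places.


d1 = (ln(S/K) + (r - q + 0.5*sigma^2) * T) / (sigma * sqrt(T)) = 1.13055702
d2 = d1 - sigma * sqrt(T) = 0.99055702
exp(-rT) = 0.95027867; exp(-qT) = 0.98511194
C = S_0 * exp(-qT) * N(d1) - K * exp(-rT) * N(d2)
N(d1) = 0.87087921; N(d2) = 0.83904903
C = 0.9400 * 0.98511194 * 0.87087921 - 0.8400 * 0.95027867 * 0.83904903 = 0.1367

Answer: Price = 0.1367


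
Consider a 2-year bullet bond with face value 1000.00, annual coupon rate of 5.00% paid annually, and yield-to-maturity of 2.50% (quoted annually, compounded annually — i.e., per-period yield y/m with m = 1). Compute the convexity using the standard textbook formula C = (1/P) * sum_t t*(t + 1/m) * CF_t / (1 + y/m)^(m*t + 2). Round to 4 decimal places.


Answer: Convexity = 5.5337

Derivation:
Coupon per period c = face * coupon_rate / m = 50.000000
Periods per year m = 1; per-period yield y/m = 0.025000
Number of cashflows N = 2
Cashflows (t years, CF_t, discount factor 1/(1+y/m)^(m*t), PV):
  t = 1.0000: CF_t = 50.000000, DF = 0.975610, PV = 48.780488
  t = 2.0000: CF_t = 1050.000000, DF = 0.951814, PV = 999.405116
Price P = sum_t PV_t = 1048.185604
Convexity numerator sum_t t*(t + 1/m) * CF_t / (1+y/m)^(m*t + 2):
  t = 1.0000: term = 92.859941
  t = 2.0000: term = 5707.489062
Convexity = (1/P) * sum = 5800.349003 / 1048.185604 = 5.533704


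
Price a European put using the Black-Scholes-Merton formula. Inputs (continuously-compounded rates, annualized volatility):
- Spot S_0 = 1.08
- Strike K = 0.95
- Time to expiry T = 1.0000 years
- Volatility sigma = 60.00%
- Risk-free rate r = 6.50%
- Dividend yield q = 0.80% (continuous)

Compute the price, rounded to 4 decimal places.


d1 = (ln(S/K) + (r - q + 0.5*sigma^2) * T) / (sigma * sqrt(T)) = 0.60875723
d2 = d1 - sigma * sqrt(T) = 0.00875723
exp(-rT) = 0.93706746; exp(-qT) = 0.99203191
P = K * exp(-rT) * N(-d2) - S_0 * exp(-qT) * N(-d1)
N(-d1) = 0.27134268; N(-d2) = 0.49650642
P = 0.9500 * 0.93706746 * 0.49650642 - 1.0800 * 0.99203191 * 0.27134268 = 0.1513

Answer: Price = 0.1513


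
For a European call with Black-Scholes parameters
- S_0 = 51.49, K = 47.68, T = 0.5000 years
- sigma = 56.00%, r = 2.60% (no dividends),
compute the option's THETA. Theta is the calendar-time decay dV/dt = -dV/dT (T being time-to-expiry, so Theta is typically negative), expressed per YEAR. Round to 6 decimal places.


d1 = 0.4249600418; d2 = 0.0289802444
phi(d1) = 0.3644980593; exp(-qT) = 1.0000000000; exp(-rT) = 0.9870841350
Theta = -S*exp(-qT)*phi(d1)*sigma/(2*sqrt(T)) - r*K*exp(-rT)*N(d2) + q*S*exp(-qT)*N(d1)
N(d1) = 0.6645670981; N(d2) = 0.5115598267; sqrt(T) = 0.7071067812
Term 1 = -51.4900 * 1.0000000000 * 0.3644980593 * 0.5600 / (2 * 0.7071067812) = -7.4317508476
Term 2 = -0.0260 * 47.6800 * 0.9870841350 * 0.5115598267 = -0.6259796256
Term 3 = 0 (no dividend yield, q = 0)
Theta = -7.4317508476 + (-0.6259796256) + (0.0000000000) = -8.057730

Answer: Theta = -8.057730


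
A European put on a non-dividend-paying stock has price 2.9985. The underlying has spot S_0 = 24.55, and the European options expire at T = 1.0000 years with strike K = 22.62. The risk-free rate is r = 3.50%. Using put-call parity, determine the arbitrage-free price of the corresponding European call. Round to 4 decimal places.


Answer: Call price = 5.7065

Derivation:
Put-call parity: C - P = S_0 * exp(-qT) - K * exp(-rT).
S_0 * exp(-qT) = 24.5500 * 1.00000000 = 24.55000000
K * exp(-rT) = 22.6200 * 0.96560542 = 21.84199452
C = P + S*exp(-qT) - K*exp(-rT)
C = 2.9985 + 24.55000000 - 21.84199452 = 5.7065


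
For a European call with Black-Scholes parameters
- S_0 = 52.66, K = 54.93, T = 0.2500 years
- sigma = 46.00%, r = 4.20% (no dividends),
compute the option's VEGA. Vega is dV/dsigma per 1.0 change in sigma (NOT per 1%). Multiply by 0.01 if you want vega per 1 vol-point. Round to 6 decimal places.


Answer: Vega = 10.501410

Derivation:
d1 = -0.0228412752; d2 = -0.2528412752
phi(d1) = 0.3988382251; exp(-qT) = 1.0000000000; exp(-rT) = 0.9895549326
Vega = S * exp(-qT) * phi(d1) * sqrt(T) = 52.6600 * 1.0000000000 * 0.3988382251 * 0.5000000000 = 10.501410


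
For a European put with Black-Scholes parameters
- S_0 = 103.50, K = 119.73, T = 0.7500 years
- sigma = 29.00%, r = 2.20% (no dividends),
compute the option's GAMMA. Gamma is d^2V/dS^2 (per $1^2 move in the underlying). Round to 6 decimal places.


d1 = -0.3887362872; d2 = -0.6398836543
phi(d1) = 0.3699096532; exp(-qT) = 1.0000000000; exp(-rT) = 0.9836353794
Gamma = exp(-qT) * phi(d1) / (S * sigma * sqrt(T)) = 1.0000000000 * 0.3699096532 / (103.5000 * 0.2900 * 0.8660254038) = 0.014231

Answer: Gamma = 0.014231


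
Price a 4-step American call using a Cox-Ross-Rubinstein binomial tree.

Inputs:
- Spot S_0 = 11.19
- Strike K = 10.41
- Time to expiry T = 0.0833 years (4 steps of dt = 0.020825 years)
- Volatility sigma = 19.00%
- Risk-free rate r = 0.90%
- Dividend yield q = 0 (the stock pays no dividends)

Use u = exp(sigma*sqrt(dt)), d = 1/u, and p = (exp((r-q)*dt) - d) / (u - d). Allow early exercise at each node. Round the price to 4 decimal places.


Answer: Price = V(0,0) = 0.8123

Derivation:
dt = T/N = 0.020825
u = exp(sigma*sqrt(dt)) = 1.027798; d = 1/u = 0.972954
p = (exp((r-q)*dt) - d) / (u - d) = 0.496563
Discount per step: exp(-r*dt) = 0.999813
Stock lattice S(k, i) with i counting down-moves:
  k=0: S(0,0) = 11.1900
  k=1: S(1,0) = 11.5011; S(1,1) = 10.8874
  k=2: S(2,0) = 11.8208; S(2,1) = 11.1900; S(2,2) = 10.5929
  k=3: S(3,0) = 12.1494; S(3,1) = 11.5011; S(3,2) = 10.8874; S(3,3) = 10.3064
  k=4: S(4,0) = 12.4871; S(4,1) = 11.8208; S(4,2) = 11.1900; S(4,3) = 10.5929; S(4,4) = 10.0276
Terminal payoffs V(N, i) = max(S_T - K, 0):
  V(4,0) = 2.077088; V(4,1) = 1.410766; V(4,2) = 0.780000; V(4,3) = 0.182892; V(4,4) = 0.000000
Backward induction: V(k, i) = exp(-r*dt) * [p * V(k+1, i) + (1-p) * V(k+1, i+1)]; then take max(V_cont, immediate exercise) for American.
  V(3,0) = exp(-r*dt) * [p*2.077088 + (1-p)*1.410766] = 1.741311; exercise = 1.739360; V(3,0) = max -> 1.741311
  V(3,1) = exp(-r*dt) * [p*1.410766 + (1-p)*0.780000] = 1.093011; exercise = 1.091060; V(3,1) = max -> 1.093011
  V(3,2) = exp(-r*dt) * [p*0.780000 + (1-p)*0.182892] = 0.479304; exercise = 0.477353; V(3,2) = max -> 0.479304
  V(3,3) = exp(-r*dt) * [p*0.182892 + (1-p)*0.000000] = 0.090801; exercise = 0.000000; V(3,3) = max -> 0.090801
  V(2,0) = exp(-r*dt) * [p*1.741311 + (1-p)*1.093011] = 1.414668; exercise = 1.410766; V(2,0) = max -> 1.414668
  V(2,1) = exp(-r*dt) * [p*1.093011 + (1-p)*0.479304] = 0.783901; exercise = 0.780000; V(2,1) = max -> 0.783901
  V(2,2) = exp(-r*dt) * [p*0.479304 + (1-p)*0.090801] = 0.283664; exercise = 0.182892; V(2,2) = max -> 0.283664
  V(1,0) = exp(-r*dt) * [p*1.414668 + (1-p)*0.783901] = 1.096911; exercise = 1.091060; V(1,0) = max -> 1.096911
  V(1,1) = exp(-r*dt) * [p*0.783901 + (1-p)*0.283664] = 0.531964; exercise = 0.477353; V(1,1) = max -> 0.531964
  V(0,0) = exp(-r*dt) * [p*1.096911 + (1-p)*0.531964] = 0.812344; exercise = 0.780000; V(0,0) = max -> 0.812344


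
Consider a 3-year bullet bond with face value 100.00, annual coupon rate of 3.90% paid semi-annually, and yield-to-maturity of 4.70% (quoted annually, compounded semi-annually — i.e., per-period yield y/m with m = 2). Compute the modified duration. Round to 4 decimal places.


Coupon per period c = face * coupon_rate / m = 1.950000
Periods per year m = 2; per-period yield y/m = 0.023500
Number of cashflows N = 6
Cashflows (t years, CF_t, discount factor 1/(1+y/m)^(m*t), PV):
  t = 0.5000: CF_t = 1.950000, DF = 0.977040, PV = 1.905227
  t = 1.0000: CF_t = 1.950000, DF = 0.954606, PV = 1.861482
  t = 1.5000: CF_t = 1.950000, DF = 0.932688, PV = 1.818742
  t = 2.0000: CF_t = 1.950000, DF = 0.911273, PV = 1.776983
  t = 2.5000: CF_t = 1.950000, DF = 0.890350, PV = 1.736183
  t = 3.0000: CF_t = 101.950000, DF = 0.869907, PV = 88.687038
Price P = sum_t PV_t = 97.785654
First compute Macaulay numerator sum_t t * PV_t:
  t * PV_t at t = 0.5000: 0.952614
  t * PV_t at t = 1.0000: 1.861482
  t * PV_t at t = 1.5000: 2.728113
  t * PV_t at t = 2.0000: 3.553966
  t * PV_t at t = 2.5000: 4.340456
  t * PV_t at t = 3.0000: 266.061113
Macaulay duration D = 279.497743 / 97.785654 = 2.858269
Modified duration = D / (1 + y/m) = 2.858269 / (1 + 0.023500) = 2.792642

Answer: Modified duration = 2.7926


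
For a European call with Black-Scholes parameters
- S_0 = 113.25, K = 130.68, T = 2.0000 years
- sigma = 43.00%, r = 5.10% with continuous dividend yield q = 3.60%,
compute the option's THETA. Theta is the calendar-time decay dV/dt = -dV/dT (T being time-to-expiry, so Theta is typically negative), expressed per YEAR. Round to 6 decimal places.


Answer: Theta = -6.149996

Derivation:
d1 = 0.1179818808; d2 = -0.4901299511
phi(d1) = 0.3961753371; exp(-qT) = 0.9305308958; exp(-rT) = 0.9030295517
Theta = -S*exp(-qT)*phi(d1)*sigma/(2*sqrt(T)) - r*K*exp(-rT)*N(d2) + q*S*exp(-qT)*N(d1)
N(d1) = 0.5469589927; N(d2) = 0.3120209726; sqrt(T) = 1.4142135624
Term 1 = -113.2500 * 0.9305308958 * 0.3961753371 * 0.4300 / (2 * 1.4142135624) = -6.3471667227
Term 2 = -0.0510 * 130.6800 * 0.9030295517 * 0.3120209726 = -1.8778679553
Term 3 = 0.0360 * 113.2500 * 0.9305308958 * 0.5469589927 = 2.0750390584
Theta = -6.3471667227 + (-1.8778679553) + (2.0750390584) = -6.149996


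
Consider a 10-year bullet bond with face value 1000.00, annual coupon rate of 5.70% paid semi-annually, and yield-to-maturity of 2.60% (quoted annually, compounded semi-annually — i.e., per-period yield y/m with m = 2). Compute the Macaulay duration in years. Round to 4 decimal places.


Answer: Macaulay duration = 8.0512 years

Derivation:
Coupon per period c = face * coupon_rate / m = 28.500000
Periods per year m = 2; per-period yield y/m = 0.013000
Number of cashflows N = 20
Cashflows (t years, CF_t, discount factor 1/(1+y/m)^(m*t), PV):
  t = 0.5000: CF_t = 28.500000, DF = 0.987167, PV = 28.134255
  t = 1.0000: CF_t = 28.500000, DF = 0.974498, PV = 27.773203
  t = 1.5000: CF_t = 28.500000, DF = 0.961992, PV = 27.416785
  t = 2.0000: CF_t = 28.500000, DF = 0.949647, PV = 27.064941
  t = 2.5000: CF_t = 28.500000, DF = 0.937460, PV = 26.717612
  t = 3.0000: CF_t = 28.500000, DF = 0.925429, PV = 26.374740
  t = 3.5000: CF_t = 28.500000, DF = 0.913553, PV = 26.036269
  t = 4.0000: CF_t = 28.500000, DF = 0.901829, PV = 25.702141
  t = 4.5000: CF_t = 28.500000, DF = 0.890256, PV = 25.372301
  t = 5.0000: CF_t = 28.500000, DF = 0.878831, PV = 25.046694
  t = 5.5000: CF_t = 28.500000, DF = 0.867553, PV = 24.725265
  t = 6.0000: CF_t = 28.500000, DF = 0.856420, PV = 24.407962
  t = 6.5000: CF_t = 28.500000, DF = 0.845429, PV = 24.094730
  t = 7.0000: CF_t = 28.500000, DF = 0.834580, PV = 23.785519
  t = 7.5000: CF_t = 28.500000, DF = 0.823869, PV = 23.480275
  t = 8.0000: CF_t = 28.500000, DF = 0.813296, PV = 23.178949
  t = 8.5000: CF_t = 28.500000, DF = 0.802859, PV = 22.881489
  t = 9.0000: CF_t = 28.500000, DF = 0.792556, PV = 22.587847
  t = 9.5000: CF_t = 28.500000, DF = 0.782385, PV = 22.297974
  t = 10.0000: CF_t = 1028.500000, DF = 0.772345, PV = 794.356382
Price P = sum_t PV_t = 1271.435331
Macaulay numerator sum_t t * PV_t:
  t * PV_t at t = 0.5000: 14.067127
  t * PV_t at t = 1.0000: 27.773203
  t * PV_t at t = 1.5000: 41.125177
  t * PV_t at t = 2.0000: 54.129881
  t * PV_t at t = 2.5000: 66.794029
  t * PV_t at t = 3.0000: 79.124220
  t * PV_t at t = 3.5000: 91.126940
  t * PV_t at t = 4.0000: 102.808563
  t * PV_t at t = 4.5000: 114.175354
  t * PV_t at t = 5.0000: 125.233469
  t * PV_t at t = 5.5000: 135.988959
  t * PV_t at t = 6.0000: 146.447771
  t * PV_t at t = 6.5000: 156.615747
  t * PV_t at t = 7.0000: 166.498630
  t * PV_t at t = 7.5000: 176.102063
  t * PV_t at t = 8.0000: 185.431590
  t * PV_t at t = 8.5000: 194.492659
  t * PV_t at t = 9.0000: 203.290626
  t * PV_t at t = 9.5000: 211.830750
  t * PV_t at t = 10.0000: 7943.563815
Macaulay duration D = (sum_t t * PV_t) / P = 10236.620574 / 1271.435331 = 8.051232


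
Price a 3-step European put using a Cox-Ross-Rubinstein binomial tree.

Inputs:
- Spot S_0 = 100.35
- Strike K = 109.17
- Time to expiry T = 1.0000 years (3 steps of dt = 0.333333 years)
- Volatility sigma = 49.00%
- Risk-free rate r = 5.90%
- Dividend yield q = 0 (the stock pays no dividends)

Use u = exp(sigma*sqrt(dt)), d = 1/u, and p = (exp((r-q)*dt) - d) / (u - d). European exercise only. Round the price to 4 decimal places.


Answer: Price = V(0,0) = 22.2327

Derivation:
dt = T/N = 0.333333
u = exp(sigma*sqrt(dt)) = 1.326975; d = 1/u = 0.753594
p = (exp((r-q)*dt) - d) / (u - d) = 0.464382
Discount per step: exp(-r*dt) = 0.980525
Stock lattice S(k, i) with i counting down-moves:
  k=0: S(0,0) = 100.3500
  k=1: S(1,0) = 133.1619; S(1,1) = 75.6231
  k=2: S(2,0) = 176.7025; S(2,1) = 100.3500; S(2,2) = 56.9891
  k=3: S(3,0) = 234.4797; S(3,1) = 133.1619; S(3,2) = 75.6231; S(3,3) = 42.9467
Terminal payoffs V(N, i) = max(K - S_T, 0):
  V(3,0) = 0.000000; V(3,1) = 0.000000; V(3,2) = 33.546851; V(3,3) = 66.223327
Backward induction: V(k, i) = exp(-r*dt) * [p * V(k+1, i) + (1-p) * V(k+1, i+1)].
  V(2,0) = exp(-r*dt) * [p*0.000000 + (1-p)*0.000000] = 0.000000
  V(2,1) = exp(-r*dt) * [p*0.000000 + (1-p)*33.546851] = 17.618388
  V(2,2) = exp(-r*dt) * [p*33.546851 + (1-p)*66.223327] = 50.054820
  V(1,0) = exp(-r*dt) * [p*0.000000 + (1-p)*17.618388] = 9.252958
  V(1,1) = exp(-r*dt) * [p*17.618388 + (1-p)*50.054820] = 34.310488
  V(0,0) = exp(-r*dt) * [p*9.252958 + (1-p)*34.310488] = 22.232663


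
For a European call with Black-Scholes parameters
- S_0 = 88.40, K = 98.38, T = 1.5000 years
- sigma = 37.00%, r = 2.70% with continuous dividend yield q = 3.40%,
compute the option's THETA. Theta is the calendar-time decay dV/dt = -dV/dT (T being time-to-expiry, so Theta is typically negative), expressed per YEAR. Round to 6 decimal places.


Answer: Theta = -4.468440

Derivation:
d1 = -0.0326390353; d2 = -0.4857946378
phi(d1) = 0.3987298391; exp(-qT) = 0.9502786705; exp(-rT) = 0.9603091645
Theta = -S*exp(-qT)*phi(d1)*sigma/(2*sqrt(T)) - r*K*exp(-rT)*N(d2) + q*S*exp(-qT)*N(d1)
N(d1) = 0.4869812203; N(d2) = 0.3135563883; sqrt(T) = 1.2247448714
Term 1 = -88.4000 * 0.9502786705 * 0.3987298391 * 0.3700 / (2 * 1.2247448714) = -5.0595056213
Term 2 = -0.0270 * 98.3800 * 0.9603091645 * 0.3135563883 = -0.7998292995
Term 3 = 0.0340 * 88.4000 * 0.9502786705 * 0.4869812203 = 1.3908950998
Theta = -5.0595056213 + (-0.7998292995) + (1.3908950998) = -4.468440


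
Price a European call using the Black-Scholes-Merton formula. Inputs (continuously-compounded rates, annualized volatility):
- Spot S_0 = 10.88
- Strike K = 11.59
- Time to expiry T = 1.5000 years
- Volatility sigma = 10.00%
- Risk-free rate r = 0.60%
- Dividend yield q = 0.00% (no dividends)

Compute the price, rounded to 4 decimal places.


Answer: Price = 0.2956

Derivation:
d1 = (ln(S/K) + (r - q + 0.5*sigma^2) * T) / (sigma * sqrt(T)) = -0.38143794
d2 = d1 - sigma * sqrt(T) = -0.50391243
exp(-rT) = 0.99104038; exp(-qT) = 1.00000000
C = S_0 * exp(-qT) * N(d1) - K * exp(-rT) * N(d2)
N(d1) = 0.35143916; N(d2) = 0.30716146
C = 10.8800 * 1.00000000 * 0.35143916 - 11.5900 * 0.99104038 * 0.30716146 = 0.2956


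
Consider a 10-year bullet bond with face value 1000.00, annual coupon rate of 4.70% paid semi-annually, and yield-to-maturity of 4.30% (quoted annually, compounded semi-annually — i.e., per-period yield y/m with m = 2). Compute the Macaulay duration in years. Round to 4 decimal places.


Answer: Macaulay duration = 8.1277 years

Derivation:
Coupon per period c = face * coupon_rate / m = 23.500000
Periods per year m = 2; per-period yield y/m = 0.021500
Number of cashflows N = 20
Cashflows (t years, CF_t, discount factor 1/(1+y/m)^(m*t), PV):
  t = 0.5000: CF_t = 23.500000, DF = 0.978953, PV = 23.005384
  t = 1.0000: CF_t = 23.500000, DF = 0.958348, PV = 22.521179
  t = 1.5000: CF_t = 23.500000, DF = 0.938177, PV = 22.047165
  t = 2.0000: CF_t = 23.500000, DF = 0.918431, PV = 21.583128
  t = 2.5000: CF_t = 23.500000, DF = 0.899100, PV = 21.128857
  t = 3.0000: CF_t = 23.500000, DF = 0.880177, PV = 20.684148
  t = 3.5000: CF_t = 23.500000, DF = 0.861651, PV = 20.248799
  t = 4.0000: CF_t = 23.500000, DF = 0.843515, PV = 19.822613
  t = 4.5000: CF_t = 23.500000, DF = 0.825762, PV = 19.405397
  t = 5.0000: CF_t = 23.500000, DF = 0.808381, PV = 18.996962
  t = 5.5000: CF_t = 23.500000, DF = 0.791367, PV = 18.597124
  t = 6.0000: CF_t = 23.500000, DF = 0.774711, PV = 18.205701
  t = 6.5000: CF_t = 23.500000, DF = 0.758405, PV = 17.822517
  t = 7.0000: CF_t = 23.500000, DF = 0.742442, PV = 17.447398
  t = 7.5000: CF_t = 23.500000, DF = 0.726816, PV = 17.080174
  t = 8.0000: CF_t = 23.500000, DF = 0.711518, PV = 16.720680
  t = 8.5000: CF_t = 23.500000, DF = 0.696543, PV = 16.368752
  t = 9.0000: CF_t = 23.500000, DF = 0.681882, PV = 16.024231
  t = 9.5000: CF_t = 23.500000, DF = 0.667530, PV = 15.686961
  t = 10.0000: CF_t = 1023.500000, DF = 0.653480, PV = 668.837212
Price P = sum_t PV_t = 1032.234379
Macaulay numerator sum_t t * PV_t:
  t * PV_t at t = 0.5000: 11.502692
  t * PV_t at t = 1.0000: 22.521179
  t * PV_t at t = 1.5000: 33.070747
  t * PV_t at t = 2.0000: 43.166255
  t * PV_t at t = 2.5000: 52.822143
  t * PV_t at t = 3.0000: 62.052444
  t * PV_t at t = 3.5000: 70.870796
  t * PV_t at t = 4.0000: 79.290451
  t * PV_t at t = 4.5000: 87.324285
  t * PV_t at t = 5.0000: 94.984810
  t * PV_t at t = 5.5000: 102.284181
  t * PV_t at t = 6.0000: 109.234207
  t * PV_t at t = 6.5000: 115.846361
  t * PV_t at t = 7.0000: 122.131786
  t * PV_t at t = 7.5000: 128.101307
  t * PV_t at t = 8.0000: 133.765437
  t * PV_t at t = 8.5000: 139.134388
  t * PV_t at t = 9.0000: 144.218075
  t * PV_t at t = 9.5000: 149.026128
  t * PV_t at t = 10.0000: 6688.372116
Macaulay duration D = (sum_t t * PV_t) / P = 8389.719788 / 1032.234379 = 8.127728


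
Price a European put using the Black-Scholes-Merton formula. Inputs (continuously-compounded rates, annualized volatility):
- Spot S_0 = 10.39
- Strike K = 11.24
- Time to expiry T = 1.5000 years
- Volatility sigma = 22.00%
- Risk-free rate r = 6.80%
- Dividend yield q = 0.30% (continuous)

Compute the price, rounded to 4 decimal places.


d1 = (ln(S/K) + (r - q + 0.5*sigma^2) * T) / (sigma * sqrt(T)) = 0.20473637
d2 = d1 - sigma * sqrt(T) = -0.06470750
exp(-rT) = 0.90302955; exp(-qT) = 0.99551011
P = K * exp(-rT) * N(-d2) - S_0 * exp(-qT) * N(-d1)
N(-d1) = 0.41888905; N(-d2) = 0.52579655
P = 11.2400 * 0.90302955 * 0.52579655 - 10.3900 * 0.99551011 * 0.41888905 = 1.0041

Answer: Price = 1.0041


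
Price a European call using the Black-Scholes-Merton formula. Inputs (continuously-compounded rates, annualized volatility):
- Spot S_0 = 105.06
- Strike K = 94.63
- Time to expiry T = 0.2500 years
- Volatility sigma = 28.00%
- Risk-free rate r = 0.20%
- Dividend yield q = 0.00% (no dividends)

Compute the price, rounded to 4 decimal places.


d1 = (ln(S/K) + (r - q + 0.5*sigma^2) * T) / (sigma * sqrt(T)) = 0.82040761
d2 = d1 - sigma * sqrt(T) = 0.68040761
exp(-rT) = 0.99950012; exp(-qT) = 1.00000000
C = S_0 * exp(-qT) * N(d1) - K * exp(-rT) * N(d2)
N(d1) = 0.79400811; N(d2) = 0.75187680
C = 105.0600 * 1.00000000 * 0.79400811 - 94.6300 * 0.99950012 * 0.75187680 = 12.3040

Answer: Price = 12.3040


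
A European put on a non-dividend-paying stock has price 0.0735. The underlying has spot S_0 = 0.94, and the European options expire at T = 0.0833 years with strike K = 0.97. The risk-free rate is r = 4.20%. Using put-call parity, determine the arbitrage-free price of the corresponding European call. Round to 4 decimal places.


Put-call parity: C - P = S_0 * exp(-qT) - K * exp(-rT).
S_0 * exp(-qT) = 0.9400 * 1.00000000 = 0.94000000
K * exp(-rT) = 0.9700 * 0.99650751 = 0.96661229
C = P + S*exp(-qT) - K*exp(-rT)
C = 0.0735 + 0.94000000 - 0.96661229 = 0.0469

Answer: Call price = 0.0469


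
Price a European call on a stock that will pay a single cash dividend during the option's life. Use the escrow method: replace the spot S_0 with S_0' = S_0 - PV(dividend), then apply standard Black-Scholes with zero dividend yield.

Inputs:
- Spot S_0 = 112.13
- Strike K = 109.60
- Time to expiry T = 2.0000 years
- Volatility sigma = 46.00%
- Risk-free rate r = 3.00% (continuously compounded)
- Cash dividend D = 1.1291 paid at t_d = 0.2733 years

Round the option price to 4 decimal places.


Answer: Price = 31.3776

Derivation:
PV(D) = D * exp(-r * t_d) = 1.1291 * 0.99183452 = 1.11988036
S_0' = S_0 - PV(D) = 112.1300 - 1.11988036 = 111.01011964
d1 = (ln(S_0'/K) + (r + sigma^2/2)*T) / (sigma*sqrt(T)) = 0.43715184
d2 = d1 - sigma*sqrt(T) = -0.21338639
exp(-rT) = 0.94176453
N(d1) = 0.66899938; N(d2) = 0.41551280
C = S_0' * N(d1) - K * exp(-rT) * N(d2) = 111.01011964 * 0.66899938 - 109.6000 * 0.94176453 * 0.41551280 = 31.3776


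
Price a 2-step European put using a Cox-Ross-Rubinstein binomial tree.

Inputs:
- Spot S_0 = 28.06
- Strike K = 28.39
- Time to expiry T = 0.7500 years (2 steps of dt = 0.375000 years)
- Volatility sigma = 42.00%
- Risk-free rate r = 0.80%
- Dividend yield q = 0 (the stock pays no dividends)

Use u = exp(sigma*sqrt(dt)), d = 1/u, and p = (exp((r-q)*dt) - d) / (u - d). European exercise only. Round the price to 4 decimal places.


dt = T/N = 0.375000
u = exp(sigma*sqrt(dt)) = 1.293299; d = 1/u = 0.773216
p = (exp((r-q)*dt) - d) / (u - d) = 0.441830
Discount per step: exp(-r*dt) = 0.997004
Stock lattice S(k, i) with i counting down-moves:
  k=0: S(0,0) = 28.0600
  k=1: S(1,0) = 36.2900; S(1,1) = 21.6964
  k=2: S(2,0) = 46.9338; S(2,1) = 28.0600; S(2,2) = 16.7760
Terminal payoffs V(N, i) = max(K - S_T, 0):
  V(2,0) = 0.000000; V(2,1) = 0.330000; V(2,2) = 11.613951
Backward induction: V(k, i) = exp(-r*dt) * [p * V(k+1, i) + (1-p) * V(k+1, i+1)].
  V(1,0) = exp(-r*dt) * [p*0.000000 + (1-p)*0.330000] = 0.183644
  V(1,1) = exp(-r*dt) * [p*0.330000 + (1-p)*11.613951] = 6.608508
  V(0,0) = exp(-r*dt) * [p*0.183644 + (1-p)*6.608508] = 3.758518

Answer: Price = V(0,0) = 3.7585


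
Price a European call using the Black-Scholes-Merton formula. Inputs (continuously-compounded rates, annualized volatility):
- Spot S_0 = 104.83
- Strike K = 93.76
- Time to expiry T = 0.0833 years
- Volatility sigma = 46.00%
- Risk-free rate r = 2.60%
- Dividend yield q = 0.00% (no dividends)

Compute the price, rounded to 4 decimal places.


d1 = (ln(S/K) + (r - q + 0.5*sigma^2) * T) / (sigma * sqrt(T)) = 0.92329701
d2 = d1 - sigma * sqrt(T) = 0.79053300
exp(-rT) = 0.99783654; exp(-qT) = 1.00000000
C = S_0 * exp(-qT) * N(d1) - K * exp(-rT) * N(d2)
N(d1) = 0.82207378; N(d2) = 0.78539172
C = 104.8300 * 1.00000000 * 0.82207378 - 93.7600 * 0.99783654 * 0.78539172 = 12.6990

Answer: Price = 12.6990


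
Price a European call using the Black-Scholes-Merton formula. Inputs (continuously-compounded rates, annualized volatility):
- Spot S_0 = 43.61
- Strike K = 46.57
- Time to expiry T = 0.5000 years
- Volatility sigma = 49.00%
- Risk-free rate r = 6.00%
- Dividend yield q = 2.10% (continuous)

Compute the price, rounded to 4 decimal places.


d1 = (ln(S/K) + (r - q + 0.5*sigma^2) * T) / (sigma * sqrt(T)) = 0.03998739
d2 = d1 - sigma * sqrt(T) = -0.30649493
exp(-rT) = 0.97044553; exp(-qT) = 0.98955493
C = S_0 * exp(-qT) * N(d1) - K * exp(-rT) * N(d2)
N(d1) = 0.51594841; N(d2) = 0.37961392
C = 43.6100 * 0.98955493 * 0.51594841 - 46.5700 * 0.97044553 * 0.37961392 = 5.1094

Answer: Price = 5.1094


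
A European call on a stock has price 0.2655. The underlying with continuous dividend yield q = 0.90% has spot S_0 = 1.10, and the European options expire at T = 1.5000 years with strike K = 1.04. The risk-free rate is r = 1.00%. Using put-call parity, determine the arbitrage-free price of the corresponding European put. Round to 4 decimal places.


Put-call parity: C - P = S_0 * exp(-qT) - K * exp(-rT).
S_0 * exp(-qT) = 1.1000 * 0.98659072 = 1.08524979
K * exp(-rT) = 1.0400 * 0.98511194 = 1.02451642
P = C - S*exp(-qT) + K*exp(-rT)
P = 0.2655 - 1.08524979 + 1.02451642 = 0.2048

Answer: Put price = 0.2048


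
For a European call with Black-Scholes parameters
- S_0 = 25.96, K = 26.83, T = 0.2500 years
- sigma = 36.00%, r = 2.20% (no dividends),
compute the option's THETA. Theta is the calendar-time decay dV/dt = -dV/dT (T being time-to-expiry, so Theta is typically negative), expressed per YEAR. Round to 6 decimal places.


d1 = -0.0625765145; d2 = -0.2425765145
phi(d1) = 0.3981619514; exp(-qT) = 1.0000000000; exp(-rT) = 0.9945150973
Theta = -S*exp(-qT)*phi(d1)*sigma/(2*sqrt(T)) - r*K*exp(-rT)*N(d2) + q*S*exp(-qT)*N(d1)
N(d1) = 0.4750518658; N(d2) = 0.4041667383; sqrt(T) = 0.5000000000
Term 1 = -25.9600 * 1.0000000000 * 0.3981619514 * 0.3600 / (2 * 0.5000000000) = -3.7210623330
Term 2 = -0.0220 * 26.8300 * 0.9945150973 * 0.4041667383 = -0.2372549616
Term 3 = 0 (no dividend yield, q = 0)
Theta = -3.7210623330 + (-0.2372549616) + (0.0000000000) = -3.958317

Answer: Theta = -3.958317


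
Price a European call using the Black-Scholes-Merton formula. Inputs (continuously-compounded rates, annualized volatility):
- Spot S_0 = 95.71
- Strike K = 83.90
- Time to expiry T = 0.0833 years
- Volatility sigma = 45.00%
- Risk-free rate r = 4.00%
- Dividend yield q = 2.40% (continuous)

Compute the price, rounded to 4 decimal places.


Answer: Price = 12.8199

Derivation:
d1 = (ln(S/K) + (r - q + 0.5*sigma^2) * T) / (sigma * sqrt(T)) = 1.08920900
d2 = d1 - sigma * sqrt(T) = 0.95933117
exp(-rT) = 0.99667354; exp(-qT) = 0.99800280
C = S_0 * exp(-qT) * N(d1) - K * exp(-rT) * N(d2)
N(d1) = 0.86196913; N(d2) = 0.83130403
C = 95.7100 * 0.99800280 * 0.86196913 - 83.9000 * 0.99667354 * 0.83130403 = 12.8199


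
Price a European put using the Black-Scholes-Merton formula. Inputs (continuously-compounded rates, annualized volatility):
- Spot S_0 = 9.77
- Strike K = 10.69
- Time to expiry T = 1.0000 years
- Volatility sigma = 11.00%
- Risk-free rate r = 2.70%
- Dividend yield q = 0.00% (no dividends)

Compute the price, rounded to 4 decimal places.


d1 = (ln(S/K) + (r - q + 0.5*sigma^2) * T) / (sigma * sqrt(T)) = -0.51765690
d2 = d1 - sigma * sqrt(T) = -0.62765690
exp(-rT) = 0.97336124; exp(-qT) = 1.00000000
P = K * exp(-rT) * N(-d2) - S_0 * exp(-qT) * N(-d1)
N(-d1) = 0.69765116; N(-d2) = 0.73488564
P = 10.6900 * 0.97336124 * 0.73488564 - 9.7700 * 1.00000000 * 0.69765116 = 0.8306

Answer: Price = 0.8306


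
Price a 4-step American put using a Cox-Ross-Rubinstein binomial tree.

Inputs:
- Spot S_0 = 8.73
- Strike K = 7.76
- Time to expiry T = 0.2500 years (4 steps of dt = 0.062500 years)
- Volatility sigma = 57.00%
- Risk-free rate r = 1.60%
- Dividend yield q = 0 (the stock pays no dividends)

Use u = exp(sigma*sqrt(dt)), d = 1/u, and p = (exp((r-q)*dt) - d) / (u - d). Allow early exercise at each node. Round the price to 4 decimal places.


dt = T/N = 0.062500
u = exp(sigma*sqrt(dt)) = 1.153153; d = 1/u = 0.867188
p = (exp((r-q)*dt) - d) / (u - d) = 0.467934
Discount per step: exp(-r*dt) = 0.999000
Stock lattice S(k, i) with i counting down-moves:
  k=0: S(0,0) = 8.7300
  k=1: S(1,0) = 10.0670; S(1,1) = 7.5705
  k=2: S(2,0) = 11.6088; S(2,1) = 8.7300; S(2,2) = 6.5651
  k=3: S(3,0) = 13.3867; S(3,1) = 10.0670; S(3,2) = 7.5705; S(3,3) = 5.6932
  k=4: S(4,0) = 15.4370; S(4,1) = 11.6088; S(4,2) = 8.7300; S(4,3) = 6.5651; S(4,4) = 4.9370
Terminal payoffs V(N, i) = max(K - S_T, 0):
  V(4,0) = 0.000000; V(4,1) = 0.000000; V(4,2) = 0.000000; V(4,3) = 1.194916; V(4,4) = 2.822963
Backward induction: V(k, i) = exp(-r*dt) * [p * V(k+1, i) + (1-p) * V(k+1, i+1)]; then take max(V_cont, immediate exercise) for American.
  V(3,0) = exp(-r*dt) * [p*0.000000 + (1-p)*0.000000] = 0.000000; exercise = 0.000000; V(3,0) = max -> 0.000000
  V(3,1) = exp(-r*dt) * [p*0.000000 + (1-p)*0.000000] = 0.000000; exercise = 0.000000; V(3,1) = max -> 0.000000
  V(3,2) = exp(-r*dt) * [p*0.000000 + (1-p)*1.194916] = 0.635139; exercise = 0.189453; V(3,2) = max -> 0.635139
  V(3,3) = exp(-r*dt) * [p*1.194916 + (1-p)*2.822963] = 2.059084; exercise = 2.066840; V(3,3) = max -> 2.066840
  V(2,0) = exp(-r*dt) * [p*0.000000 + (1-p)*0.000000] = 0.000000; exercise = 0.000000; V(2,0) = max -> 0.000000
  V(2,1) = exp(-r*dt) * [p*0.000000 + (1-p)*0.635139] = 0.337598; exercise = 0.000000; V(2,1) = max -> 0.337598
  V(2,2) = exp(-r*dt) * [p*0.635139 + (1-p)*2.066840] = 1.395503; exercise = 1.194916; V(2,2) = max -> 1.395503
  V(1,0) = exp(-r*dt) * [p*0.000000 + (1-p)*0.337598] = 0.179445; exercise = 0.000000; V(1,0) = max -> 0.179445
  V(1,1) = exp(-r*dt) * [p*0.337598 + (1-p)*1.395503] = 0.899573; exercise = 0.189453; V(1,1) = max -> 0.899573
  V(0,0) = exp(-r*dt) * [p*0.179445 + (1-p)*0.899573] = 0.562039; exercise = 0.000000; V(0,0) = max -> 0.562039

Answer: Price = V(0,0) = 0.5620


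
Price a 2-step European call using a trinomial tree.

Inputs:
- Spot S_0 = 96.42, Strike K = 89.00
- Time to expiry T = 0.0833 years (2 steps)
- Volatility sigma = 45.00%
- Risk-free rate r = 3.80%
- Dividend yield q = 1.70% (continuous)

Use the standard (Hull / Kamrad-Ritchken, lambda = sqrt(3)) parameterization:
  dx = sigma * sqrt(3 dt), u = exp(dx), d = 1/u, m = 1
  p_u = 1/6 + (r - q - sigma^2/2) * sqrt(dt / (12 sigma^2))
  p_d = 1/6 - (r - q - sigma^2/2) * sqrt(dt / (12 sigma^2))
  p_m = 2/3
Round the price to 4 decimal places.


Answer: Price = V(0,0) = 9.7455

Derivation:
dt = T/N = 0.041650; dx = sigma*sqrt(3*dt) = 0.159067
u = exp(dx) = 1.172417; d = 1/u = 0.852939
p_u = 0.156160, p_m = 0.666667, p_d = 0.177173
Discount per step: exp(-r*dt) = 0.998419
Stock lattice S(k, j) with j the centered position index:
  k=0: S(0,+0) = 96.4200
  k=1: S(1,-1) = 82.2404; S(1,+0) = 96.4200; S(1,+1) = 113.0444
  k=2: S(2,-2) = 70.1460; S(2,-1) = 82.2404; S(2,+0) = 96.4200; S(2,+1) = 113.0444; S(2,+2) = 132.5352
Terminal payoffs V(N, j) = max(S_T - K, 0):
  V(2,-2) = 0.000000; V(2,-1) = 0.000000; V(2,+0) = 7.420000; V(2,+1) = 24.044421; V(2,+2) = 43.535171
Backward induction: V(k, j) = exp(-r*dt) * [p_u * V(k+1, j+1) + p_m * V(k+1, j) + p_d * V(k+1, j-1)]
  V(1,-1) = exp(-r*dt) * [p_u*7.420000 + p_m*0.000000 + p_d*0.000000] = 1.156878
  V(1,+0) = exp(-r*dt) * [p_u*24.044421 + p_m*7.420000 + p_d*0.000000] = 8.687692
  V(1,+1) = exp(-r*dt) * [p_u*43.535171 + p_m*24.044421 + p_d*7.420000] = 24.104526
  V(0,+0) = exp(-r*dt) * [p_u*24.104526 + p_m*8.687692 + p_d*1.156878] = 9.745497


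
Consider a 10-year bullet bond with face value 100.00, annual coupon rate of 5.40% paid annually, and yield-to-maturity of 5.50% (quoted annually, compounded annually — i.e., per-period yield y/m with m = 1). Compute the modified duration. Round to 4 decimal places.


Coupon per period c = face * coupon_rate / m = 5.400000
Periods per year m = 1; per-period yield y/m = 0.055000
Number of cashflows N = 10
Cashflows (t years, CF_t, discount factor 1/(1+y/m)^(m*t), PV):
  t = 1.0000: CF_t = 5.400000, DF = 0.947867, PV = 5.118483
  t = 2.0000: CF_t = 5.400000, DF = 0.898452, PV = 4.851643
  t = 3.0000: CF_t = 5.400000, DF = 0.851614, PV = 4.598714
  t = 4.0000: CF_t = 5.400000, DF = 0.807217, PV = 4.358970
  t = 5.0000: CF_t = 5.400000, DF = 0.765134, PV = 4.131726
  t = 6.0000: CF_t = 5.400000, DF = 0.725246, PV = 3.916327
  t = 7.0000: CF_t = 5.400000, DF = 0.687437, PV = 3.712159
  t = 8.0000: CF_t = 5.400000, DF = 0.651599, PV = 3.518634
  t = 9.0000: CF_t = 5.400000, DF = 0.617629, PV = 3.335198
  t = 10.0000: CF_t = 105.400000, DF = 0.585431, PV = 61.704383
Price P = sum_t PV_t = 99.246237
First compute Macaulay numerator sum_t t * PV_t:
  t * PV_t at t = 1.0000: 5.118483
  t * PV_t at t = 2.0000: 9.703286
  t * PV_t at t = 3.0000: 13.796141
  t * PV_t at t = 4.0000: 17.435882
  t * PV_t at t = 5.0000: 20.658628
  t * PV_t at t = 6.0000: 23.497965
  t * PV_t at t = 7.0000: 25.985111
  t * PV_t at t = 8.0000: 28.149071
  t * PV_t at t = 9.0000: 30.016782
  t * PV_t at t = 10.0000: 617.043831
Macaulay duration D = 791.405180 / 99.246237 = 7.974158
Modified duration = D / (1 + y/m) = 7.974158 / (1 + 0.055000) = 7.558444

Answer: Modified duration = 7.5584


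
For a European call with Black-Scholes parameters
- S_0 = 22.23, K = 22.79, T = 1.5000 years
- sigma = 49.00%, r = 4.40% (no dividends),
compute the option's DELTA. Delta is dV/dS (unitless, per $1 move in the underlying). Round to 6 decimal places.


Answer: Delta = 0.643781

Derivation:
d1 = 0.3685830277; d2 = -0.2315419593
phi(d1) = 0.3727433159; exp(-qT) = 1.0000000000; exp(-rT) = 0.9361308643
N(d1) = 0.6437807259
Delta = exp(-qT) * N(d1) = 1.0000000000 * 0.6437807259 = 0.643781
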